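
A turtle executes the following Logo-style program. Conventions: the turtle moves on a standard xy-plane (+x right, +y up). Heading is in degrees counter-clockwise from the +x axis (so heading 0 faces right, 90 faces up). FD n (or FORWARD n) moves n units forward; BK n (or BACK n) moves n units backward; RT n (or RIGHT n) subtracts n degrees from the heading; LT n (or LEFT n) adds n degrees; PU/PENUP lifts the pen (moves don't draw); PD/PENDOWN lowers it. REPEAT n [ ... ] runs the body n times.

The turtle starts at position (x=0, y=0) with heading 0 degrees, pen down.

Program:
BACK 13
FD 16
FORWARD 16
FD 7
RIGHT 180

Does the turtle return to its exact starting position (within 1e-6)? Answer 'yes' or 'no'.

Executing turtle program step by step:
Start: pos=(0,0), heading=0, pen down
BK 13: (0,0) -> (-13,0) [heading=0, draw]
FD 16: (-13,0) -> (3,0) [heading=0, draw]
FD 16: (3,0) -> (19,0) [heading=0, draw]
FD 7: (19,0) -> (26,0) [heading=0, draw]
RT 180: heading 0 -> 180
Final: pos=(26,0), heading=180, 4 segment(s) drawn

Start position: (0, 0)
Final position: (26, 0)
Distance = 26; >= 1e-6 -> NOT closed

Answer: no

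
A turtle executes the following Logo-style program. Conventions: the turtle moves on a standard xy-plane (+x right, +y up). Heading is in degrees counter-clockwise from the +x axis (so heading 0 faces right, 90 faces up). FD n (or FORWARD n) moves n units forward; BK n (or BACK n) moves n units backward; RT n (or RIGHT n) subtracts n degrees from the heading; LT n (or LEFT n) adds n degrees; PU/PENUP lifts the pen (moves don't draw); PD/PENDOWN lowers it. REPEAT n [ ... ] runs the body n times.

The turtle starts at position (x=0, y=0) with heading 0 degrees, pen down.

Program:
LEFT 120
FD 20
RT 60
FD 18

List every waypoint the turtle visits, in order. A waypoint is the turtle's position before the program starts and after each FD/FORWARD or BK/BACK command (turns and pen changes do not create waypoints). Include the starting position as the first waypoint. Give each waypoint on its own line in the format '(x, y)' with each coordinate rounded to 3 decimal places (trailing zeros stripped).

Executing turtle program step by step:
Start: pos=(0,0), heading=0, pen down
LT 120: heading 0 -> 120
FD 20: (0,0) -> (-10,17.321) [heading=120, draw]
RT 60: heading 120 -> 60
FD 18: (-10,17.321) -> (-1,32.909) [heading=60, draw]
Final: pos=(-1,32.909), heading=60, 2 segment(s) drawn
Waypoints (3 total):
(0, 0)
(-10, 17.321)
(-1, 32.909)

Answer: (0, 0)
(-10, 17.321)
(-1, 32.909)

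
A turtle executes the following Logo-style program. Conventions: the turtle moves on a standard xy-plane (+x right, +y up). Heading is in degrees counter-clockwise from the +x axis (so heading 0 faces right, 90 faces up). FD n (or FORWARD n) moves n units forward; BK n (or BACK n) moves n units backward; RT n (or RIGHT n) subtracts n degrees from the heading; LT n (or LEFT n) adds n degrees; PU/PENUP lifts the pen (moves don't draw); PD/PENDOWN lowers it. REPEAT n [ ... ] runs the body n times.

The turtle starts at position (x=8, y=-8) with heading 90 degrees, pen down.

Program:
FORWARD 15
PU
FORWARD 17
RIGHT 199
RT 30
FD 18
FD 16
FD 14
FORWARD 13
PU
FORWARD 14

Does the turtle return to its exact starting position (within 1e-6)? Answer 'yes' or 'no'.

Executing turtle program step by step:
Start: pos=(8,-8), heading=90, pen down
FD 15: (8,-8) -> (8,7) [heading=90, draw]
PU: pen up
FD 17: (8,7) -> (8,24) [heading=90, move]
RT 199: heading 90 -> 251
RT 30: heading 251 -> 221
FD 18: (8,24) -> (-5.585,12.191) [heading=221, move]
FD 16: (-5.585,12.191) -> (-17.66,1.694) [heading=221, move]
FD 14: (-17.66,1.694) -> (-28.226,-7.491) [heading=221, move]
FD 13: (-28.226,-7.491) -> (-38.037,-16.02) [heading=221, move]
PU: pen up
FD 14: (-38.037,-16.02) -> (-48.603,-25.204) [heading=221, move]
Final: pos=(-48.603,-25.204), heading=221, 1 segment(s) drawn

Start position: (8, -8)
Final position: (-48.603, -25.204)
Distance = 59.16; >= 1e-6 -> NOT closed

Answer: no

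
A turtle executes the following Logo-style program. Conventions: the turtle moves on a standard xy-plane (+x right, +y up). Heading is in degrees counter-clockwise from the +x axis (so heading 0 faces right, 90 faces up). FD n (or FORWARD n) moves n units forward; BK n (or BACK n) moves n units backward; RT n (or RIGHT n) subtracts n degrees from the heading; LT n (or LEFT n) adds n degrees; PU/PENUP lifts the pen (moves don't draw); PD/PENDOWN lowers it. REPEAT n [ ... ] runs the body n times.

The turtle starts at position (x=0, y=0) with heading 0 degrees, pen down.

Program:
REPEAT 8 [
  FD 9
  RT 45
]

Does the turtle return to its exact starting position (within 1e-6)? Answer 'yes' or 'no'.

Answer: yes

Derivation:
Executing turtle program step by step:
Start: pos=(0,0), heading=0, pen down
REPEAT 8 [
  -- iteration 1/8 --
  FD 9: (0,0) -> (9,0) [heading=0, draw]
  RT 45: heading 0 -> 315
  -- iteration 2/8 --
  FD 9: (9,0) -> (15.364,-6.364) [heading=315, draw]
  RT 45: heading 315 -> 270
  -- iteration 3/8 --
  FD 9: (15.364,-6.364) -> (15.364,-15.364) [heading=270, draw]
  RT 45: heading 270 -> 225
  -- iteration 4/8 --
  FD 9: (15.364,-15.364) -> (9,-21.728) [heading=225, draw]
  RT 45: heading 225 -> 180
  -- iteration 5/8 --
  FD 9: (9,-21.728) -> (0,-21.728) [heading=180, draw]
  RT 45: heading 180 -> 135
  -- iteration 6/8 --
  FD 9: (0,-21.728) -> (-6.364,-15.364) [heading=135, draw]
  RT 45: heading 135 -> 90
  -- iteration 7/8 --
  FD 9: (-6.364,-15.364) -> (-6.364,-6.364) [heading=90, draw]
  RT 45: heading 90 -> 45
  -- iteration 8/8 --
  FD 9: (-6.364,-6.364) -> (0,0) [heading=45, draw]
  RT 45: heading 45 -> 0
]
Final: pos=(0,0), heading=0, 8 segment(s) drawn

Start position: (0, 0)
Final position: (0, 0)
Distance = 0; < 1e-6 -> CLOSED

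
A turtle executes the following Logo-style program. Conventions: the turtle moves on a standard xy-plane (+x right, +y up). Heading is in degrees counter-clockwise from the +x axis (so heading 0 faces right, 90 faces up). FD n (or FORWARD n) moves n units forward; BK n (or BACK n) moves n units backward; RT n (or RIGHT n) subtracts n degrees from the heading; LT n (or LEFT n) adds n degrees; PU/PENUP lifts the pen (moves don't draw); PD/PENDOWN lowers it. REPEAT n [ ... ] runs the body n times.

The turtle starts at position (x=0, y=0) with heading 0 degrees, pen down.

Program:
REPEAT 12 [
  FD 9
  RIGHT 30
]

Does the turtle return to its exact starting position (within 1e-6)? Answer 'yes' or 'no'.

Answer: yes

Derivation:
Executing turtle program step by step:
Start: pos=(0,0), heading=0, pen down
REPEAT 12 [
  -- iteration 1/12 --
  FD 9: (0,0) -> (9,0) [heading=0, draw]
  RT 30: heading 0 -> 330
  -- iteration 2/12 --
  FD 9: (9,0) -> (16.794,-4.5) [heading=330, draw]
  RT 30: heading 330 -> 300
  -- iteration 3/12 --
  FD 9: (16.794,-4.5) -> (21.294,-12.294) [heading=300, draw]
  RT 30: heading 300 -> 270
  -- iteration 4/12 --
  FD 9: (21.294,-12.294) -> (21.294,-21.294) [heading=270, draw]
  RT 30: heading 270 -> 240
  -- iteration 5/12 --
  FD 9: (21.294,-21.294) -> (16.794,-29.088) [heading=240, draw]
  RT 30: heading 240 -> 210
  -- iteration 6/12 --
  FD 9: (16.794,-29.088) -> (9,-33.588) [heading=210, draw]
  RT 30: heading 210 -> 180
  -- iteration 7/12 --
  FD 9: (9,-33.588) -> (0,-33.588) [heading=180, draw]
  RT 30: heading 180 -> 150
  -- iteration 8/12 --
  FD 9: (0,-33.588) -> (-7.794,-29.088) [heading=150, draw]
  RT 30: heading 150 -> 120
  -- iteration 9/12 --
  FD 9: (-7.794,-29.088) -> (-12.294,-21.294) [heading=120, draw]
  RT 30: heading 120 -> 90
  -- iteration 10/12 --
  FD 9: (-12.294,-21.294) -> (-12.294,-12.294) [heading=90, draw]
  RT 30: heading 90 -> 60
  -- iteration 11/12 --
  FD 9: (-12.294,-12.294) -> (-7.794,-4.5) [heading=60, draw]
  RT 30: heading 60 -> 30
  -- iteration 12/12 --
  FD 9: (-7.794,-4.5) -> (0,0) [heading=30, draw]
  RT 30: heading 30 -> 0
]
Final: pos=(0,0), heading=0, 12 segment(s) drawn

Start position: (0, 0)
Final position: (0, 0)
Distance = 0; < 1e-6 -> CLOSED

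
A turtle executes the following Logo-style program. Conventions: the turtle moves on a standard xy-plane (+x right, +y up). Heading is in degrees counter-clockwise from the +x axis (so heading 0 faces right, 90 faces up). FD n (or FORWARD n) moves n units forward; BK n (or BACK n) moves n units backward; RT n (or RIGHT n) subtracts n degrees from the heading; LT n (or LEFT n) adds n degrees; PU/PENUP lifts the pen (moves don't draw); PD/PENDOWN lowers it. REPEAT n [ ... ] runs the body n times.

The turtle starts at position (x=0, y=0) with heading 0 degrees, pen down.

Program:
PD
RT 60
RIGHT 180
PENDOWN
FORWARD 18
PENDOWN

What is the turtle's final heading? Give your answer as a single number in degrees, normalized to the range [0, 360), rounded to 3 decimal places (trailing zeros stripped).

Executing turtle program step by step:
Start: pos=(0,0), heading=0, pen down
PD: pen down
RT 60: heading 0 -> 300
RT 180: heading 300 -> 120
PD: pen down
FD 18: (0,0) -> (-9,15.588) [heading=120, draw]
PD: pen down
Final: pos=(-9,15.588), heading=120, 1 segment(s) drawn

Answer: 120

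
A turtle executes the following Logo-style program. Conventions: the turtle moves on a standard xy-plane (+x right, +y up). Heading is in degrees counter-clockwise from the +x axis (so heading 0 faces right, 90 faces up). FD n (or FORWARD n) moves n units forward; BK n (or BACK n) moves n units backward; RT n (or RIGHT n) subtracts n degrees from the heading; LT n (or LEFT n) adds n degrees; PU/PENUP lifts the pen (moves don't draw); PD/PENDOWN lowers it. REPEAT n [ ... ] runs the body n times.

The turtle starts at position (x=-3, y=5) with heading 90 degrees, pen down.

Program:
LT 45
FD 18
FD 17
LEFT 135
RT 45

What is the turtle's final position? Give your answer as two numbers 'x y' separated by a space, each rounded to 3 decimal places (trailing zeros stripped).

Executing turtle program step by step:
Start: pos=(-3,5), heading=90, pen down
LT 45: heading 90 -> 135
FD 18: (-3,5) -> (-15.728,17.728) [heading=135, draw]
FD 17: (-15.728,17.728) -> (-27.749,29.749) [heading=135, draw]
LT 135: heading 135 -> 270
RT 45: heading 270 -> 225
Final: pos=(-27.749,29.749), heading=225, 2 segment(s) drawn

Answer: -27.749 29.749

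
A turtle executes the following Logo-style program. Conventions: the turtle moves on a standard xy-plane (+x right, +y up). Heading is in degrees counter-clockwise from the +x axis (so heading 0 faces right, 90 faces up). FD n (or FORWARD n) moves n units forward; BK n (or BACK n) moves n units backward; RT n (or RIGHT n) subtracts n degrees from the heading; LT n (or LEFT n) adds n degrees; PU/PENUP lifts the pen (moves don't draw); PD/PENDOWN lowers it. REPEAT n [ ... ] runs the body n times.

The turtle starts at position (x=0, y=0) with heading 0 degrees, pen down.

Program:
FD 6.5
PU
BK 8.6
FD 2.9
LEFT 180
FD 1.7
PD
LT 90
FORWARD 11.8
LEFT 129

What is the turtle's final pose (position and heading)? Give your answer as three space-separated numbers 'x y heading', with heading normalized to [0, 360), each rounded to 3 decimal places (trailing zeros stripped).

Executing turtle program step by step:
Start: pos=(0,0), heading=0, pen down
FD 6.5: (0,0) -> (6.5,0) [heading=0, draw]
PU: pen up
BK 8.6: (6.5,0) -> (-2.1,0) [heading=0, move]
FD 2.9: (-2.1,0) -> (0.8,0) [heading=0, move]
LT 180: heading 0 -> 180
FD 1.7: (0.8,0) -> (-0.9,0) [heading=180, move]
PD: pen down
LT 90: heading 180 -> 270
FD 11.8: (-0.9,0) -> (-0.9,-11.8) [heading=270, draw]
LT 129: heading 270 -> 39
Final: pos=(-0.9,-11.8), heading=39, 2 segment(s) drawn

Answer: -0.9 -11.8 39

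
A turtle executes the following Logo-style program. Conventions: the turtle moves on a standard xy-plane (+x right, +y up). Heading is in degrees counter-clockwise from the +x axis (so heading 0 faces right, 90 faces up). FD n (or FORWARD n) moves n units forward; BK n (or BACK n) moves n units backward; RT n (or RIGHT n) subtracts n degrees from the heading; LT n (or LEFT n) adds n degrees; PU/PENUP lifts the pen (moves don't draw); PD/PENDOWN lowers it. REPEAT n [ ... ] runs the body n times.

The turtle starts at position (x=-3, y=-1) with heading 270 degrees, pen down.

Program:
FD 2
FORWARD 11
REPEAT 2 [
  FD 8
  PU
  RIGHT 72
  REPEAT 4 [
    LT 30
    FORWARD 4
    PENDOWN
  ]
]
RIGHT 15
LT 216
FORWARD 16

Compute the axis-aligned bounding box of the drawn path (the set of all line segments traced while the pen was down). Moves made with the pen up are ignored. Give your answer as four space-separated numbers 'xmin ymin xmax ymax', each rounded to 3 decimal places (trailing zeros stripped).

Executing turtle program step by step:
Start: pos=(-3,-1), heading=270, pen down
FD 2: (-3,-1) -> (-3,-3) [heading=270, draw]
FD 11: (-3,-3) -> (-3,-14) [heading=270, draw]
REPEAT 2 [
  -- iteration 1/2 --
  FD 8: (-3,-14) -> (-3,-22) [heading=270, draw]
  PU: pen up
  RT 72: heading 270 -> 198
  REPEAT 4 [
    -- iteration 1/4 --
    LT 30: heading 198 -> 228
    FD 4: (-3,-22) -> (-5.677,-24.973) [heading=228, move]
    PD: pen down
    -- iteration 2/4 --
    LT 30: heading 228 -> 258
    FD 4: (-5.677,-24.973) -> (-6.508,-28.885) [heading=258, draw]
    PD: pen down
    -- iteration 3/4 --
    LT 30: heading 258 -> 288
    FD 4: (-6.508,-28.885) -> (-5.272,-32.689) [heading=288, draw]
    PD: pen down
    -- iteration 4/4 --
    LT 30: heading 288 -> 318
    FD 4: (-5.272,-32.689) -> (-2.3,-35.366) [heading=318, draw]
    PD: pen down
  ]
  -- iteration 2/2 --
  FD 8: (-2.3,-35.366) -> (3.646,-40.719) [heading=318, draw]
  PU: pen up
  RT 72: heading 318 -> 246
  REPEAT 4 [
    -- iteration 1/4 --
    LT 30: heading 246 -> 276
    FD 4: (3.646,-40.719) -> (4.064,-44.697) [heading=276, move]
    PD: pen down
    -- iteration 2/4 --
    LT 30: heading 276 -> 306
    FD 4: (4.064,-44.697) -> (6.415,-47.933) [heading=306, draw]
    PD: pen down
    -- iteration 3/4 --
    LT 30: heading 306 -> 336
    FD 4: (6.415,-47.933) -> (10.069,-49.56) [heading=336, draw]
    PD: pen down
    -- iteration 4/4 --
    LT 30: heading 336 -> 6
    FD 4: (10.069,-49.56) -> (14.047,-49.142) [heading=6, draw]
    PD: pen down
  ]
]
RT 15: heading 6 -> 351
LT 216: heading 351 -> 207
FD 16: (14.047,-49.142) -> (-0.209,-56.406) [heading=207, draw]
Final: pos=(-0.209,-56.406), heading=207, 11 segment(s) drawn

Segment endpoints: x in {-6.508, -5.677, -5.272, -3, -3, -3, -3, -2.3, -0.209, 3.646, 4.064, 6.415, 10.069, 14.047}, y in {-56.406, -49.56, -49.142, -47.933, -44.697, -40.719, -35.366, -32.689, -28.885, -24.973, -22, -14, -3, -1}
xmin=-6.508, ymin=-56.406, xmax=14.047, ymax=-1

Answer: -6.508 -56.406 14.047 -1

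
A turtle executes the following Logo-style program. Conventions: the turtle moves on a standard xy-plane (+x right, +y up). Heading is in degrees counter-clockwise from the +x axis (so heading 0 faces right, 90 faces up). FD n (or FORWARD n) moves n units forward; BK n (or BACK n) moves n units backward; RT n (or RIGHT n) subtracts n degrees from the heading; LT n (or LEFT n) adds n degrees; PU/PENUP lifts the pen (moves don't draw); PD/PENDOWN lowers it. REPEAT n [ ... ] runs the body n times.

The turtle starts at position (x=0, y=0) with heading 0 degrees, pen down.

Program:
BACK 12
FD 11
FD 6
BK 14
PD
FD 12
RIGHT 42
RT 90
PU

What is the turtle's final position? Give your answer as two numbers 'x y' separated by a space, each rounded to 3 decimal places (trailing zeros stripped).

Answer: 3 0

Derivation:
Executing turtle program step by step:
Start: pos=(0,0), heading=0, pen down
BK 12: (0,0) -> (-12,0) [heading=0, draw]
FD 11: (-12,0) -> (-1,0) [heading=0, draw]
FD 6: (-1,0) -> (5,0) [heading=0, draw]
BK 14: (5,0) -> (-9,0) [heading=0, draw]
PD: pen down
FD 12: (-9,0) -> (3,0) [heading=0, draw]
RT 42: heading 0 -> 318
RT 90: heading 318 -> 228
PU: pen up
Final: pos=(3,0), heading=228, 5 segment(s) drawn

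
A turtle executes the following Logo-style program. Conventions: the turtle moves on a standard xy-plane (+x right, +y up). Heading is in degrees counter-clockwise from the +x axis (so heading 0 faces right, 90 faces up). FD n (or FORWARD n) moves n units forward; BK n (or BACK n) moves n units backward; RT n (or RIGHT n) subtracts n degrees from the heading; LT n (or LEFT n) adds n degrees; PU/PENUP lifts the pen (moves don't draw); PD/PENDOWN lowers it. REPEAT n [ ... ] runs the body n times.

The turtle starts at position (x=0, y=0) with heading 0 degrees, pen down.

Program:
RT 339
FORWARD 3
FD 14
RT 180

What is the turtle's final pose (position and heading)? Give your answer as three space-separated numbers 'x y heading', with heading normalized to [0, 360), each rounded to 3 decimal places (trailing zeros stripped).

Answer: 15.871 6.092 201

Derivation:
Executing turtle program step by step:
Start: pos=(0,0), heading=0, pen down
RT 339: heading 0 -> 21
FD 3: (0,0) -> (2.801,1.075) [heading=21, draw]
FD 14: (2.801,1.075) -> (15.871,6.092) [heading=21, draw]
RT 180: heading 21 -> 201
Final: pos=(15.871,6.092), heading=201, 2 segment(s) drawn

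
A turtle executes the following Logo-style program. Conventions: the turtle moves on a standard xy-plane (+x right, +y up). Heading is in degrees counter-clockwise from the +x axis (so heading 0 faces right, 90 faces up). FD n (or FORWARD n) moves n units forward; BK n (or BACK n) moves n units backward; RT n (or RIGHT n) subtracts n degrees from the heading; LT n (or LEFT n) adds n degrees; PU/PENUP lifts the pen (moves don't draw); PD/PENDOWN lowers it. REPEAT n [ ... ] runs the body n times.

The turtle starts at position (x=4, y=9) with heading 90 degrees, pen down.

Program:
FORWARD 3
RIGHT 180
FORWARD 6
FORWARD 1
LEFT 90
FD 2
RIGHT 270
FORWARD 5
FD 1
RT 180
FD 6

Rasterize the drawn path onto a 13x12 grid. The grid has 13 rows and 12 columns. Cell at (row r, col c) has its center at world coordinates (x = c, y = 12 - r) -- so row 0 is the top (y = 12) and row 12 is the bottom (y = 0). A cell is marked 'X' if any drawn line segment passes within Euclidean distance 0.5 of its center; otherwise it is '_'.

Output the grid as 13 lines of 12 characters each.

Answer: ____X_______
____X_X_____
____X_X_____
____X_X_____
____X_X_____
____X_X_____
____X_X_____
____XXX_____
____________
____________
____________
____________
____________

Derivation:
Segment 0: (4,9) -> (4,12)
Segment 1: (4,12) -> (4,6)
Segment 2: (4,6) -> (4,5)
Segment 3: (4,5) -> (6,5)
Segment 4: (6,5) -> (6,10)
Segment 5: (6,10) -> (6,11)
Segment 6: (6,11) -> (6,5)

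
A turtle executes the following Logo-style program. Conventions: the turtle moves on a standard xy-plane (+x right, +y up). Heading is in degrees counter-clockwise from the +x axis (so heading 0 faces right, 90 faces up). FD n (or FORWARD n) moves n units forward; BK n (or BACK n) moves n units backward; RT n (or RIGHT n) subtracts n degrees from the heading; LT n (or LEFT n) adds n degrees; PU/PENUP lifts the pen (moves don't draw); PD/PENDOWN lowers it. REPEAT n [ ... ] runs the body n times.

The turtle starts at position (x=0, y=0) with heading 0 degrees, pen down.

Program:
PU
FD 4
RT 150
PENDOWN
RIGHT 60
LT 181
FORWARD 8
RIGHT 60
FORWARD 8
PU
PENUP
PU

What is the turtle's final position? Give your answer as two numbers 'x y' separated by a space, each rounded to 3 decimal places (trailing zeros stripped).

Executing turtle program step by step:
Start: pos=(0,0), heading=0, pen down
PU: pen up
FD 4: (0,0) -> (4,0) [heading=0, move]
RT 150: heading 0 -> 210
PD: pen down
RT 60: heading 210 -> 150
LT 181: heading 150 -> 331
FD 8: (4,0) -> (10.997,-3.878) [heading=331, draw]
RT 60: heading 331 -> 271
FD 8: (10.997,-3.878) -> (11.137,-11.877) [heading=271, draw]
PU: pen up
PU: pen up
PU: pen up
Final: pos=(11.137,-11.877), heading=271, 2 segment(s) drawn

Answer: 11.137 -11.877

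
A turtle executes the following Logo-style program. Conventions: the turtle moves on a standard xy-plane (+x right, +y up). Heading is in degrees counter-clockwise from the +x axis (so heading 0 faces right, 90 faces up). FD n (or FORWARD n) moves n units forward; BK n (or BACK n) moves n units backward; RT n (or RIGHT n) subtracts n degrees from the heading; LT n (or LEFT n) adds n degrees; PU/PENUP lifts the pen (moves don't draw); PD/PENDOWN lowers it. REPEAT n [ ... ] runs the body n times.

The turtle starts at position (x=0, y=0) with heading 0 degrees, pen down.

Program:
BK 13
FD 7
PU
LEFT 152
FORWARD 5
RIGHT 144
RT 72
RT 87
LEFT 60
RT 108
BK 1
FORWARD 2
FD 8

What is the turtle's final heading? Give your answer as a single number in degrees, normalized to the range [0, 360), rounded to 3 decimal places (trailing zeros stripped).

Answer: 161

Derivation:
Executing turtle program step by step:
Start: pos=(0,0), heading=0, pen down
BK 13: (0,0) -> (-13,0) [heading=0, draw]
FD 7: (-13,0) -> (-6,0) [heading=0, draw]
PU: pen up
LT 152: heading 0 -> 152
FD 5: (-6,0) -> (-10.415,2.347) [heading=152, move]
RT 144: heading 152 -> 8
RT 72: heading 8 -> 296
RT 87: heading 296 -> 209
LT 60: heading 209 -> 269
RT 108: heading 269 -> 161
BK 1: (-10.415,2.347) -> (-9.469,2.022) [heading=161, move]
FD 2: (-9.469,2.022) -> (-11.36,2.673) [heading=161, move]
FD 8: (-11.36,2.673) -> (-18.924,5.277) [heading=161, move]
Final: pos=(-18.924,5.277), heading=161, 2 segment(s) drawn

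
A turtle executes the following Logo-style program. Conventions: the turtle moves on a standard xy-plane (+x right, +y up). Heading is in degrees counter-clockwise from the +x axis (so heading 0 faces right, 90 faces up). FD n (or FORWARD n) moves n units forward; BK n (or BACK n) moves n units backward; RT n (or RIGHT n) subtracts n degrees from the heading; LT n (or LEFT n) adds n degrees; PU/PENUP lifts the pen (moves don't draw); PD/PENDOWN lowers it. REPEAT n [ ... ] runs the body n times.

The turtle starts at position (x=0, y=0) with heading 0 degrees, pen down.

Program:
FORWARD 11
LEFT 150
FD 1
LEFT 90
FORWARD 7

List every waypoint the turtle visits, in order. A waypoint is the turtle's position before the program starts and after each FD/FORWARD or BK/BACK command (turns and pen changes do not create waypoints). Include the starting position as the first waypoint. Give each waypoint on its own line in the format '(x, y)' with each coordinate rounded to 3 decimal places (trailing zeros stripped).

Executing turtle program step by step:
Start: pos=(0,0), heading=0, pen down
FD 11: (0,0) -> (11,0) [heading=0, draw]
LT 150: heading 0 -> 150
FD 1: (11,0) -> (10.134,0.5) [heading=150, draw]
LT 90: heading 150 -> 240
FD 7: (10.134,0.5) -> (6.634,-5.562) [heading=240, draw]
Final: pos=(6.634,-5.562), heading=240, 3 segment(s) drawn
Waypoints (4 total):
(0, 0)
(11, 0)
(10.134, 0.5)
(6.634, -5.562)

Answer: (0, 0)
(11, 0)
(10.134, 0.5)
(6.634, -5.562)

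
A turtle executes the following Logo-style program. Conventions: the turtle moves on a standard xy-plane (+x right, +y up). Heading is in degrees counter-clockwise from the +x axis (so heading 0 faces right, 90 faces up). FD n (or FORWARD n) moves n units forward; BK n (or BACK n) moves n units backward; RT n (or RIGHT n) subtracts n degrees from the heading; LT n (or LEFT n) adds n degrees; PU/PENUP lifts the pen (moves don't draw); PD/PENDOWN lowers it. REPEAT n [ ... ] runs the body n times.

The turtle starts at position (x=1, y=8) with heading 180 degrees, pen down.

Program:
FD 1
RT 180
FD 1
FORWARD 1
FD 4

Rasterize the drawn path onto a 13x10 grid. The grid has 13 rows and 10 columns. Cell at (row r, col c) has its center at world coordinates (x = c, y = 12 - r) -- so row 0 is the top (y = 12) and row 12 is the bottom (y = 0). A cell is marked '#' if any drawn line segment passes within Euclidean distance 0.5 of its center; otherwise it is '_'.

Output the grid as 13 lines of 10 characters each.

Answer: __________
__________
__________
__________
#######___
__________
__________
__________
__________
__________
__________
__________
__________

Derivation:
Segment 0: (1,8) -> (0,8)
Segment 1: (0,8) -> (1,8)
Segment 2: (1,8) -> (2,8)
Segment 3: (2,8) -> (6,8)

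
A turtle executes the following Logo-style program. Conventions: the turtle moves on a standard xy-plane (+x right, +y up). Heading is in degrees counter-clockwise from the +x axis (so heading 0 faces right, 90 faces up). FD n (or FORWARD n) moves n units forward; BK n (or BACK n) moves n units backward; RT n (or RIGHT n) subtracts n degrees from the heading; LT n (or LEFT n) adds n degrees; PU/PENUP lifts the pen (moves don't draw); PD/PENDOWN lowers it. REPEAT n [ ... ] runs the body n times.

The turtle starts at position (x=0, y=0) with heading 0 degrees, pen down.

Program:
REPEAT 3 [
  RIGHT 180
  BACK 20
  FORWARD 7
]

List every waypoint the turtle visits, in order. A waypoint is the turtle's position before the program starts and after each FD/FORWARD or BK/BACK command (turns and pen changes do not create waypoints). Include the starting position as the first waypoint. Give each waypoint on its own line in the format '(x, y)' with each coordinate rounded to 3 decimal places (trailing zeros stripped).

Answer: (0, 0)
(20, 0)
(13, 0)
(-7, 0)
(0, 0)
(20, 0)
(13, 0)

Derivation:
Executing turtle program step by step:
Start: pos=(0,0), heading=0, pen down
REPEAT 3 [
  -- iteration 1/3 --
  RT 180: heading 0 -> 180
  BK 20: (0,0) -> (20,0) [heading=180, draw]
  FD 7: (20,0) -> (13,0) [heading=180, draw]
  -- iteration 2/3 --
  RT 180: heading 180 -> 0
  BK 20: (13,0) -> (-7,0) [heading=0, draw]
  FD 7: (-7,0) -> (0,0) [heading=0, draw]
  -- iteration 3/3 --
  RT 180: heading 0 -> 180
  BK 20: (0,0) -> (20,0) [heading=180, draw]
  FD 7: (20,0) -> (13,0) [heading=180, draw]
]
Final: pos=(13,0), heading=180, 6 segment(s) drawn
Waypoints (7 total):
(0, 0)
(20, 0)
(13, 0)
(-7, 0)
(0, 0)
(20, 0)
(13, 0)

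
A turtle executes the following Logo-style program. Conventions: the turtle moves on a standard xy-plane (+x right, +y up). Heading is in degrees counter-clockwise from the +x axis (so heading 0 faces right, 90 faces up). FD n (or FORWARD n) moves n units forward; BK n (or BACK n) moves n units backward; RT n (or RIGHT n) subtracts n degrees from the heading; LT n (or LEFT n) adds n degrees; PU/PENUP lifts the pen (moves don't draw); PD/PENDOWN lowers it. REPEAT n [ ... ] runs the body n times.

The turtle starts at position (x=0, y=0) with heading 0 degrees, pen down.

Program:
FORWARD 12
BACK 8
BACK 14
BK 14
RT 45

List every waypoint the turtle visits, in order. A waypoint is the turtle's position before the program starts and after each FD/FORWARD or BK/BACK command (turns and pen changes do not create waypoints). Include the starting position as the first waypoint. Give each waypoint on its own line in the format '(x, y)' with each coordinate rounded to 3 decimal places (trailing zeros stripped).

Executing turtle program step by step:
Start: pos=(0,0), heading=0, pen down
FD 12: (0,0) -> (12,0) [heading=0, draw]
BK 8: (12,0) -> (4,0) [heading=0, draw]
BK 14: (4,0) -> (-10,0) [heading=0, draw]
BK 14: (-10,0) -> (-24,0) [heading=0, draw]
RT 45: heading 0 -> 315
Final: pos=(-24,0), heading=315, 4 segment(s) drawn
Waypoints (5 total):
(0, 0)
(12, 0)
(4, 0)
(-10, 0)
(-24, 0)

Answer: (0, 0)
(12, 0)
(4, 0)
(-10, 0)
(-24, 0)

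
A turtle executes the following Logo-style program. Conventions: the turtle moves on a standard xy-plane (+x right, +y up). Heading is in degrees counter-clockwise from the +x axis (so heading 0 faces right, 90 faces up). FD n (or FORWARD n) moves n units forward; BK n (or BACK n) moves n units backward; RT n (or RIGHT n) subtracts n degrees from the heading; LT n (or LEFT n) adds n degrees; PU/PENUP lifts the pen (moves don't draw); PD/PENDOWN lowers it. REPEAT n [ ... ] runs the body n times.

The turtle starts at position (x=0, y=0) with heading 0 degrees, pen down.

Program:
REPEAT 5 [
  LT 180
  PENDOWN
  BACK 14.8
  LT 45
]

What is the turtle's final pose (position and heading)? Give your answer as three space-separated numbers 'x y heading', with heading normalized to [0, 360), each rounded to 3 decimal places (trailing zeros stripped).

Answer: 0 -6.13 45

Derivation:
Executing turtle program step by step:
Start: pos=(0,0), heading=0, pen down
REPEAT 5 [
  -- iteration 1/5 --
  LT 180: heading 0 -> 180
  PD: pen down
  BK 14.8: (0,0) -> (14.8,0) [heading=180, draw]
  LT 45: heading 180 -> 225
  -- iteration 2/5 --
  LT 180: heading 225 -> 45
  PD: pen down
  BK 14.8: (14.8,0) -> (4.335,-10.465) [heading=45, draw]
  LT 45: heading 45 -> 90
  -- iteration 3/5 --
  LT 180: heading 90 -> 270
  PD: pen down
  BK 14.8: (4.335,-10.465) -> (4.335,4.335) [heading=270, draw]
  LT 45: heading 270 -> 315
  -- iteration 4/5 --
  LT 180: heading 315 -> 135
  PD: pen down
  BK 14.8: (4.335,4.335) -> (14.8,-6.13) [heading=135, draw]
  LT 45: heading 135 -> 180
  -- iteration 5/5 --
  LT 180: heading 180 -> 0
  PD: pen down
  BK 14.8: (14.8,-6.13) -> (0,-6.13) [heading=0, draw]
  LT 45: heading 0 -> 45
]
Final: pos=(0,-6.13), heading=45, 5 segment(s) drawn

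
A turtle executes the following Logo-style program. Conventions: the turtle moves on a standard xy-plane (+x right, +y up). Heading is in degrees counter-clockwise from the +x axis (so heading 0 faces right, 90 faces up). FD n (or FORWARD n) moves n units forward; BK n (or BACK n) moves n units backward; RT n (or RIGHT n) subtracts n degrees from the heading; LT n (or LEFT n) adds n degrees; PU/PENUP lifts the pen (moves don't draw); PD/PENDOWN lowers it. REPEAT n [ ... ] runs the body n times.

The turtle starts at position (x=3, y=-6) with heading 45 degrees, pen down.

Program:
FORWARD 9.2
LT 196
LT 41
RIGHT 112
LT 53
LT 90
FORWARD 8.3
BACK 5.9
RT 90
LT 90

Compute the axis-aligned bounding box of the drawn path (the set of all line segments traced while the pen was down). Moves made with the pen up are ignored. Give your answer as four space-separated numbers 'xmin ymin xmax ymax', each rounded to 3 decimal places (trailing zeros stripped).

Answer: 3 -6 15.166 0.505

Derivation:
Executing turtle program step by step:
Start: pos=(3,-6), heading=45, pen down
FD 9.2: (3,-6) -> (9.505,0.505) [heading=45, draw]
LT 196: heading 45 -> 241
LT 41: heading 241 -> 282
RT 112: heading 282 -> 170
LT 53: heading 170 -> 223
LT 90: heading 223 -> 313
FD 8.3: (9.505,0.505) -> (15.166,-5.565) [heading=313, draw]
BK 5.9: (15.166,-5.565) -> (11.142,-1.25) [heading=313, draw]
RT 90: heading 313 -> 223
LT 90: heading 223 -> 313
Final: pos=(11.142,-1.25), heading=313, 3 segment(s) drawn

Segment endpoints: x in {3, 9.505, 11.142, 15.166}, y in {-6, -5.565, -1.25, 0.505}
xmin=3, ymin=-6, xmax=15.166, ymax=0.505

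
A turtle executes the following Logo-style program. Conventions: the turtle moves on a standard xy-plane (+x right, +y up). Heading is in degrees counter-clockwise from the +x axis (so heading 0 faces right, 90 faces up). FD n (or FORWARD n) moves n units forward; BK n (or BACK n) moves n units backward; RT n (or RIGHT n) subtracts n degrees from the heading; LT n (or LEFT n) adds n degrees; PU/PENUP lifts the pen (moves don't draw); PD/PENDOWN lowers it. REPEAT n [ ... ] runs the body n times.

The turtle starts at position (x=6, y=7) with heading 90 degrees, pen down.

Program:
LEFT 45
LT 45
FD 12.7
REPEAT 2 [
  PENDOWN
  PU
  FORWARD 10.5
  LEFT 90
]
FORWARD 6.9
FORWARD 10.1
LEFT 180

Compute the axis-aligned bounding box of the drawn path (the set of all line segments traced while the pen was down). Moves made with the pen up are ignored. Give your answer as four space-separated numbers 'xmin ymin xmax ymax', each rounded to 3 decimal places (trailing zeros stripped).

Answer: -6.7 7 6 7

Derivation:
Executing turtle program step by step:
Start: pos=(6,7), heading=90, pen down
LT 45: heading 90 -> 135
LT 45: heading 135 -> 180
FD 12.7: (6,7) -> (-6.7,7) [heading=180, draw]
REPEAT 2 [
  -- iteration 1/2 --
  PD: pen down
  PU: pen up
  FD 10.5: (-6.7,7) -> (-17.2,7) [heading=180, move]
  LT 90: heading 180 -> 270
  -- iteration 2/2 --
  PD: pen down
  PU: pen up
  FD 10.5: (-17.2,7) -> (-17.2,-3.5) [heading=270, move]
  LT 90: heading 270 -> 0
]
FD 6.9: (-17.2,-3.5) -> (-10.3,-3.5) [heading=0, move]
FD 10.1: (-10.3,-3.5) -> (-0.2,-3.5) [heading=0, move]
LT 180: heading 0 -> 180
Final: pos=(-0.2,-3.5), heading=180, 1 segment(s) drawn

Segment endpoints: x in {-6.7, 6}, y in {7, 7}
xmin=-6.7, ymin=7, xmax=6, ymax=7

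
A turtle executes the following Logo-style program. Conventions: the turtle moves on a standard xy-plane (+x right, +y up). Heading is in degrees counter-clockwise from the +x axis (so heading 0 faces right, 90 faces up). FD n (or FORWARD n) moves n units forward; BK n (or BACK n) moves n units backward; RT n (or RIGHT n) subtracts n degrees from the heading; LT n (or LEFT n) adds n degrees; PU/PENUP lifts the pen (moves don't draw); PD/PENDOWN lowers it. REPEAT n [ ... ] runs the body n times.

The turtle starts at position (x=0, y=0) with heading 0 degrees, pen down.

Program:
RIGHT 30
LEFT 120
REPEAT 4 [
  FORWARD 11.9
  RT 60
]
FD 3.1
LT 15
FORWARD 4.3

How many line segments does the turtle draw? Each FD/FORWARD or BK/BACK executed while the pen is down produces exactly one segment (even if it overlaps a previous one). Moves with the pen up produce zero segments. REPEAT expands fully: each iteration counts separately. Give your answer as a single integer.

Answer: 6

Derivation:
Executing turtle program step by step:
Start: pos=(0,0), heading=0, pen down
RT 30: heading 0 -> 330
LT 120: heading 330 -> 90
REPEAT 4 [
  -- iteration 1/4 --
  FD 11.9: (0,0) -> (0,11.9) [heading=90, draw]
  RT 60: heading 90 -> 30
  -- iteration 2/4 --
  FD 11.9: (0,11.9) -> (10.306,17.85) [heading=30, draw]
  RT 60: heading 30 -> 330
  -- iteration 3/4 --
  FD 11.9: (10.306,17.85) -> (20.611,11.9) [heading=330, draw]
  RT 60: heading 330 -> 270
  -- iteration 4/4 --
  FD 11.9: (20.611,11.9) -> (20.611,0) [heading=270, draw]
  RT 60: heading 270 -> 210
]
FD 3.1: (20.611,0) -> (17.927,-1.55) [heading=210, draw]
LT 15: heading 210 -> 225
FD 4.3: (17.927,-1.55) -> (14.886,-4.591) [heading=225, draw]
Final: pos=(14.886,-4.591), heading=225, 6 segment(s) drawn
Segments drawn: 6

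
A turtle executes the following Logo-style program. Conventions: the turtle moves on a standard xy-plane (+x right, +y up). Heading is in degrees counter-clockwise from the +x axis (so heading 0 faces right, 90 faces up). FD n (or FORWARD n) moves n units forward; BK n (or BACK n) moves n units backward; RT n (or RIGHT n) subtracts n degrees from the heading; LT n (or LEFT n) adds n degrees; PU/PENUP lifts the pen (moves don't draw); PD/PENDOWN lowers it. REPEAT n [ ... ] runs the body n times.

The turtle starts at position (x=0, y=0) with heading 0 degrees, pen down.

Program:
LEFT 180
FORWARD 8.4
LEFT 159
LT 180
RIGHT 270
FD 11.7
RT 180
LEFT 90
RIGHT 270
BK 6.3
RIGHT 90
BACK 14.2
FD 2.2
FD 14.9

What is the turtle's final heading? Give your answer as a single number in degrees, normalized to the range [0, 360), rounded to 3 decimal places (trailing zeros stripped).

Executing turtle program step by step:
Start: pos=(0,0), heading=0, pen down
LT 180: heading 0 -> 180
FD 8.4: (0,0) -> (-8.4,0) [heading=180, draw]
LT 159: heading 180 -> 339
LT 180: heading 339 -> 159
RT 270: heading 159 -> 249
FD 11.7: (-8.4,0) -> (-12.593,-10.923) [heading=249, draw]
RT 180: heading 249 -> 69
LT 90: heading 69 -> 159
RT 270: heading 159 -> 249
BK 6.3: (-12.593,-10.923) -> (-10.335,-5.041) [heading=249, draw]
RT 90: heading 249 -> 159
BK 14.2: (-10.335,-5.041) -> (2.922,-10.13) [heading=159, draw]
FD 2.2: (2.922,-10.13) -> (0.868,-9.342) [heading=159, draw]
FD 14.9: (0.868,-9.342) -> (-13.043,-4.002) [heading=159, draw]
Final: pos=(-13.043,-4.002), heading=159, 6 segment(s) drawn

Answer: 159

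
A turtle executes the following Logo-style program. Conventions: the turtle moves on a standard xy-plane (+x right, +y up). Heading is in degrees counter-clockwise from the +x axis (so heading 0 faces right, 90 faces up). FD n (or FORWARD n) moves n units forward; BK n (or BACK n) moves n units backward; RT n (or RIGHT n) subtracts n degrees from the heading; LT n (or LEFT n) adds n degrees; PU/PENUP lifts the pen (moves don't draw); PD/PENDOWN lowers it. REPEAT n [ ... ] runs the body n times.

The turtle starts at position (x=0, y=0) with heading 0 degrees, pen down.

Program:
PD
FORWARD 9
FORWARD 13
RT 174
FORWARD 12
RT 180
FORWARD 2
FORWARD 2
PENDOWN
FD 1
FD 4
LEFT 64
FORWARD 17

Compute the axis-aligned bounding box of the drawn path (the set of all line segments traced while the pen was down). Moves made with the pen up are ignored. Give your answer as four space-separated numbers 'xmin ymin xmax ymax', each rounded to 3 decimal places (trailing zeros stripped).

Answer: 0 -1.254 24.831 15.661

Derivation:
Executing turtle program step by step:
Start: pos=(0,0), heading=0, pen down
PD: pen down
FD 9: (0,0) -> (9,0) [heading=0, draw]
FD 13: (9,0) -> (22,0) [heading=0, draw]
RT 174: heading 0 -> 186
FD 12: (22,0) -> (10.066,-1.254) [heading=186, draw]
RT 180: heading 186 -> 6
FD 2: (10.066,-1.254) -> (12.055,-1.045) [heading=6, draw]
FD 2: (12.055,-1.045) -> (14.044,-0.836) [heading=6, draw]
PD: pen down
FD 1: (14.044,-0.836) -> (15.038,-0.732) [heading=6, draw]
FD 4: (15.038,-0.732) -> (19.016,-0.314) [heading=6, draw]
LT 64: heading 6 -> 70
FD 17: (19.016,-0.314) -> (24.831,15.661) [heading=70, draw]
Final: pos=(24.831,15.661), heading=70, 8 segment(s) drawn

Segment endpoints: x in {0, 9, 10.066, 12.055, 14.044, 15.038, 19.016, 22, 24.831}, y in {-1.254, -1.045, -0.836, -0.732, -0.314, 0, 15.661}
xmin=0, ymin=-1.254, xmax=24.831, ymax=15.661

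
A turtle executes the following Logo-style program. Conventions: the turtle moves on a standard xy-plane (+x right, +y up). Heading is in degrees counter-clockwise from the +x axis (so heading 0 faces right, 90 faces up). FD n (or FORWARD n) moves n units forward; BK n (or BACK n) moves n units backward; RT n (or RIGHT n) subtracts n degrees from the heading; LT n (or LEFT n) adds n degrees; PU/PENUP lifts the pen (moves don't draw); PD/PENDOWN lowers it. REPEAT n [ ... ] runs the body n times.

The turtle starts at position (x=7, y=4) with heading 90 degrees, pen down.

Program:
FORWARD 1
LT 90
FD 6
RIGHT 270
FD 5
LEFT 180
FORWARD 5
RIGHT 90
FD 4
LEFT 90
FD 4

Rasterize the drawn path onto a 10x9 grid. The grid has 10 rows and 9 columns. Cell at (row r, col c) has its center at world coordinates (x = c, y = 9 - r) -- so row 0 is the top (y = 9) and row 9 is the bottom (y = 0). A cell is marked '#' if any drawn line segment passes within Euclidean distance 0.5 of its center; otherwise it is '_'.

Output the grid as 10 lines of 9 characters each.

Segment 0: (7,4) -> (7,5)
Segment 1: (7,5) -> (1,5)
Segment 2: (1,5) -> (1,0)
Segment 3: (1,0) -> (1,5)
Segment 4: (1,5) -> (5,5)
Segment 5: (5,5) -> (5,9)

Answer: _____#___
_____#___
_____#___
_____#___
_#######_
_#_____#_
_#_______
_#_______
_#_______
_#_______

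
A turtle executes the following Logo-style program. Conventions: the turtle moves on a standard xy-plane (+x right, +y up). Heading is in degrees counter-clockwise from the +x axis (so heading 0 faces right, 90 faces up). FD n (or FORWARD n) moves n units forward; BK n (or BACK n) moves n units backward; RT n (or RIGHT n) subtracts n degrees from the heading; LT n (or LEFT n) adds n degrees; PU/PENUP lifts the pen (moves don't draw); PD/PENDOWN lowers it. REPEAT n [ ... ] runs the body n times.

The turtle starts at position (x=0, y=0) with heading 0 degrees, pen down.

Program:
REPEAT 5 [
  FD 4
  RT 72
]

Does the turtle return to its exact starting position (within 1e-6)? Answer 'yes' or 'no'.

Answer: yes

Derivation:
Executing turtle program step by step:
Start: pos=(0,0), heading=0, pen down
REPEAT 5 [
  -- iteration 1/5 --
  FD 4: (0,0) -> (4,0) [heading=0, draw]
  RT 72: heading 0 -> 288
  -- iteration 2/5 --
  FD 4: (4,0) -> (5.236,-3.804) [heading=288, draw]
  RT 72: heading 288 -> 216
  -- iteration 3/5 --
  FD 4: (5.236,-3.804) -> (2,-6.155) [heading=216, draw]
  RT 72: heading 216 -> 144
  -- iteration 4/5 --
  FD 4: (2,-6.155) -> (-1.236,-3.804) [heading=144, draw]
  RT 72: heading 144 -> 72
  -- iteration 5/5 --
  FD 4: (-1.236,-3.804) -> (0,0) [heading=72, draw]
  RT 72: heading 72 -> 0
]
Final: pos=(0,0), heading=0, 5 segment(s) drawn

Start position: (0, 0)
Final position: (0, 0)
Distance = 0; < 1e-6 -> CLOSED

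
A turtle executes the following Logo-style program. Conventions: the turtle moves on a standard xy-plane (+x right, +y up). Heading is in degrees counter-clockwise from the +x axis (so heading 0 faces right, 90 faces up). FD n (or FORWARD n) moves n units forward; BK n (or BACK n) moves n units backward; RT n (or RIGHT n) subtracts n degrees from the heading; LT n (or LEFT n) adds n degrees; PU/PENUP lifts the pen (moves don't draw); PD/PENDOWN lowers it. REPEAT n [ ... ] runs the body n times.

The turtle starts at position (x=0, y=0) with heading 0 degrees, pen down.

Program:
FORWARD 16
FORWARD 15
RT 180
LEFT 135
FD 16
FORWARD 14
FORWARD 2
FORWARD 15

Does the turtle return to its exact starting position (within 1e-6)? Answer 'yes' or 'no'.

Answer: no

Derivation:
Executing turtle program step by step:
Start: pos=(0,0), heading=0, pen down
FD 16: (0,0) -> (16,0) [heading=0, draw]
FD 15: (16,0) -> (31,0) [heading=0, draw]
RT 180: heading 0 -> 180
LT 135: heading 180 -> 315
FD 16: (31,0) -> (42.314,-11.314) [heading=315, draw]
FD 14: (42.314,-11.314) -> (52.213,-21.213) [heading=315, draw]
FD 2: (52.213,-21.213) -> (53.627,-22.627) [heading=315, draw]
FD 15: (53.627,-22.627) -> (64.234,-33.234) [heading=315, draw]
Final: pos=(64.234,-33.234), heading=315, 6 segment(s) drawn

Start position: (0, 0)
Final position: (64.234, -33.234)
Distance = 72.322; >= 1e-6 -> NOT closed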